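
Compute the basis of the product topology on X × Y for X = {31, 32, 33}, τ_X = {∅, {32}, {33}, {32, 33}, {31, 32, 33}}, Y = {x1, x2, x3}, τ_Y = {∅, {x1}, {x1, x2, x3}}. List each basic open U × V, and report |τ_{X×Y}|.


Basis B = {∅ × ∅, {32} × {x1}, {33} × {x1}, {32, 33} × {x1}, {31, 32, 33} × {x1}, {32} × {x1, x2, x3}, {33} × {x1, x2, x3}, {32, 33} × {x1, x2, x3}, {31, 32, 33} × {x1, x2, x3}}; |τ_{X×Y}| = 14.

Enumerate products U × V with U ∈ τ_X, V ∈ τ_Y (deduplicated):
  ∅ × ∅ = {} (∅)
  {32} × {x1} = {(32,x1)}
  {33} × {x1} = {(33,x1)}
  {32, 33} × {x1} = {(32,x1), (33,x1)}
  {31, 32, 33} × {x1} = {(31,x1), (32,x1), (33,x1)}
  {32} × {x1, x2, x3} = {(32,x1), (32,x2), (32,x3)}
  {33} × {x1, x2, x3} = {(33,x1), (33,x2), (33,x3)}
  {32, 33} × {x1, x2, x3} = {(32,x1), (32,x2), (32,x3), (33,x1), (33,x2), (33,x3)}
  {31, 32, 33} × {x1, x2, x3} = {(31,x1), (31,x2), (31,x3), (32,x1), (32,x2), (32,x3), (33,x1), (33,x2), (33,x3)}
These 9 distinct sets form the basis B.
Close under arbitrary unions to get τ_{X×Y}; counting gives |τ_{X×Y}| = 14.


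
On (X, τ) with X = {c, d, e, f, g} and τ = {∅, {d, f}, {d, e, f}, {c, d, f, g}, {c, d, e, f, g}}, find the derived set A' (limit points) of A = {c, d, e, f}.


A' = {c, d, e, f, g}

For each x ∈ X, list the open sets U ∈ τ with x ∈ U, then check whether U ∩ (A ∖ {x}) ≠ ∅ for every such U.
  x = c: opens ∋ x are {c, d, f, g}, {c, d, e, f, g}; each meets A ∖ {c}, so x IS a limit point.
  x = d: opens ∋ x are {d, f}, {d, e, f}, {c, d, f, g}, {c, d, e, f, g}; each meets A ∖ {d}, so x IS a limit point.
  x = e: opens ∋ x are {d, e, f}, {c, d, e, f, g}; each meets A ∖ {e}, so x IS a limit point.
  x = f: opens ∋ x are {d, f}, {d, e, f}, {c, d, f, g}, {c, d, e, f, g}; each meets A ∖ {f}, so x IS a limit point.
  x = g: opens ∋ x are {c, d, f, g}, {c, d, e, f, g}; each meets A ∖ {g}, so x IS a limit point.
Collecting: A' = {c, d, e, f, g}.


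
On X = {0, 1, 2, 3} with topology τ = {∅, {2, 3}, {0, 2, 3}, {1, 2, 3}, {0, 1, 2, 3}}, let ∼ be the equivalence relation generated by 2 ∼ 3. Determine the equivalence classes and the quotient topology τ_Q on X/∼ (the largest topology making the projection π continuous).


X/∼ = {[0], [1], [2=3]}; |τ_Q| = 5.

Equivalence classes: [0], [1], [2=3].
Quotient map π: X → X/∼ sends 0 ↦ [0], 1 ↦ [1], 2 ↦ [2=3], 3 ↦ [2=3].
For each subset V ⊆ X/∼, compute π^{-1}(V) ⊆ X and check whether π^{-1}(V) ∈ τ. V is open in τ_Q iff π^{-1}(V) ∈ τ.
  V = {}: π^{-1}(V) = ∅ ∈ τ ✓.
  V = {[0]}: π^{-1}(V) = {0} ∉ τ ✗.
  V = {[1]}: π^{-1}(V) = {1} ∉ τ ✗.
  V = {[0], [1]}: π^{-1}(V) = {0, 1} ∉ τ ✗.
  V = {[2=3]}: π^{-1}(V) = {2, 3} ∈ τ ✓.
  V = {[0], [2=3]}: π^{-1}(V) = {0, 2, 3} ∈ τ ✓.
  V = {[1], [2=3]}: π^{-1}(V) = {1, 2, 3} ∈ τ ✓.
  V = {[0], [1], [2=3]}: π^{-1}(V) = {0, 1, 2, 3} ∈ τ ✓.
Open sets in the quotient: τ_Q = {{}, {[2=3]}, {[0], [2=3]}, {[1], [2=3]}, {[0], [1], [2=3]}} (5 elements).


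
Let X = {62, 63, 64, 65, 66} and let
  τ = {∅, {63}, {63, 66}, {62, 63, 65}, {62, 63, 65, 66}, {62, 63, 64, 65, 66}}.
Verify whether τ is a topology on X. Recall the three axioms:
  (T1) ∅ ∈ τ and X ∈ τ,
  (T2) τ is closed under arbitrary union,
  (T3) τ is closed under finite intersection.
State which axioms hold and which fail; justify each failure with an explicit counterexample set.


τ IS a topology on X.

Axiom (T1): ∅ ∈ τ? Yes; X ∈ τ? Yes.
Axiom (T2/T3): check pairwise unions and intersections of members of τ.
All pairwise intersections and unions checked — each lies in τ. Therefore τ satisfies (T1), (T2), (T3): it IS a topology on X.


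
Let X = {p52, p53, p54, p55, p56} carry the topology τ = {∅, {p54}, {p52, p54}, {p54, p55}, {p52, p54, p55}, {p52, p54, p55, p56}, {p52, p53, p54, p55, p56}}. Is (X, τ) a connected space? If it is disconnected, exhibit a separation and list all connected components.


(X, τ) is connected.

Find clopen sets (U ∈ τ with X ∖ U ∈ τ):
  U = ∅, X ∖ U = {p52, p53, p54, p55, p56} — both open, so U is clopen.
  U = {p52, p53, p54, p55, p56}, X ∖ U = ∅ — both open, so U is clopen.
Only trivial clopens (∅ and X) exist, so (X, τ) is connected.
Compute connected components by grouping points that agree on all clopens:
  component: {p52, p53, p54, p55, p56}


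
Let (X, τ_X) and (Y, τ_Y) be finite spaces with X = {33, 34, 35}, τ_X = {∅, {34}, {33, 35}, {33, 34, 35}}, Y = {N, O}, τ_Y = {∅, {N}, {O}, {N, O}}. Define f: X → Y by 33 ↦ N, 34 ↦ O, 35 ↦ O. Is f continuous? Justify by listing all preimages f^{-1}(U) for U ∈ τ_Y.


f is NOT continuous.

Compute f^{-1}(U) for each U ∈ τ_Y:
  U = ∅: f^{-1}(U) = ∅ ∈ τ_X ✓.
  U = {N}: f^{-1}(U) = {33} ∉ τ_X ✗.
  U = {O}: f^{-1}(U) = {34, 35} ∉ τ_X ✗.
  U = {N, O}: f^{-1}(U) = {33, 34, 35} ∈ τ_X ✓.
Found U = {N} with f^{-1}(U) = {33} not in τ_X. Therefore f is NOT continuous.


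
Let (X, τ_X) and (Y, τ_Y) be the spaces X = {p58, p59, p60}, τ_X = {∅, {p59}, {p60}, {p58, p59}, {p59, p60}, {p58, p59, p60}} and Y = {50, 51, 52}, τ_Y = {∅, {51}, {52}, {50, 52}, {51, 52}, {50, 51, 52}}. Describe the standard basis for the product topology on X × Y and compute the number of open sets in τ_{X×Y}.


Basis B = {∅ × ∅, {p59} × {51}, {p59} × {52}, {p60} × {51}, {p60} × {52}, {p58, p59} × {51}, {p58, p59} × {52}, {p59} × {50, 52}, {p59} × {51, 52}, {p59, p60} × {51}, {p59, p60} × {52}, {p60} × {50, 52}, {p60} × {51, 52}, {p58, p59, p60} × {51}, {p58, p59, p60} × {52}, {p59} × {50, 51, 52}, {p60} × {50, 51, 52}, {p58, p59} × {50, 52}, {p58, p59} × {51, 52}, {p59, p60} × {50, 52}, {p59, p60} × {51, 52}, {p58, p59} × {50, 51, 52}, {p58, p59, p60} × {50, 52}, {p58, p59, p60} × {51, 52}, {p59, p60} × {50, 51, 52}, {p58, p59, p60} × {50, 51, 52}}; |τ_{X×Y}| = 108.

Enumerate products U × V with U ∈ τ_X, V ∈ τ_Y (deduplicated):
  ∅ × ∅ = {} (∅)
  {p59} × {51} = {(p59,51)}
  {p59} × {52} = {(p59,52)}
  {p60} × {51} = {(p60,51)}
  {p60} × {52} = {(p60,52)}
  {p58, p59} × {51} = {(p58,51), (p59,51)}
  {p58, p59} × {52} = {(p58,52), (p59,52)}
  {p59} × {50, 52} = {(p59,50), (p59,52)}
  {p59} × {51, 52} = {(p59,51), (p59,52)}
  {p59, p60} × {51} = {(p59,51), (p60,51)}
  {p59, p60} × {52} = {(p59,52), (p60,52)}
  {p60} × {50, 52} = {(p60,50), (p60,52)}
  {p60} × {51, 52} = {(p60,51), (p60,52)}
  {p58, p59, p60} × {51} = {(p58,51), (p59,51), (p60,51)}
  {p58, p59, p60} × {52} = {(p58,52), (p59,52), (p60,52)}
  {p59} × {50, 51, 52} = {(p59,50), (p59,51), (p59,52)}
  {p60} × {50, 51, 52} = {(p60,50), (p60,51), (p60,52)}
  {p58, p59} × {50, 52} = {(p58,50), (p58,52), (p59,50), (p59,52)}
  {p58, p59} × {51, 52} = {(p58,51), (p58,52), (p59,51), (p59,52)}
  {p59, p60} × {50, 52} = {(p59,50), (p59,52), (p60,50), (p60,52)}
  {p59, p60} × {51, 52} = {(p59,51), (p59,52), (p60,51), (p60,52)}
  {p58, p59} × {50, 51, 52} = {(p58,50), (p58,51), (p58,52), (p59,50), (p59,51), (p59,52)}
  {p58, p59, p60} × {50, 52} = {(p58,50), (p58,52), (p59,50), (p59,52), (p60,50), (p60,52)}
  {p58, p59, p60} × {51, 52} = {(p58,51), (p58,52), (p59,51), (p59,52), (p60,51), (p60,52)}
  {p59, p60} × {50, 51, 52} = {(p59,50), (p59,51), (p59,52), (p60,50), (p60,51), (p60,52)}
  {p58, p59, p60} × {50, 51, 52} = {(p58,50), (p58,51), (p58,52), (p59,50), (p59,51), (p59,52), (p60,50), (p60,51), (p60,52)}
These 26 distinct sets form the basis B.
Close under arbitrary unions to get τ_{X×Y}; counting gives |τ_{X×Y}| = 108.


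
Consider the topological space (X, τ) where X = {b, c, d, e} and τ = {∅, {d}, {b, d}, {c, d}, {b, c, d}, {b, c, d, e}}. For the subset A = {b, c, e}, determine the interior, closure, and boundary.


int(A) = ∅, cl(A) = {b, c, e}, ∂A = {b, c, e}.

Closed sets in (X, τ) are complements of opens:
  closed(X, τ) = {∅, {e}, {b, e}, {c, e}, {b, c, e}, {b, c, d, e}}.
int(A) = ⋃ {U ∈ τ : U ⊆ A}. Opens contained in A: ∅.
Taking the union of these: int(A) = ∅.
cl(A) = ⋂ {C closed : A ⊆ C}. Closed sets containing A: {b, c, e}, {b, c, d, e}.
Intersecting these: cl(A) = {b, c, e}.
∂A = cl(A) ∖ int(A) = {b, c, e} ∖ ∅ = {b, c, e}.


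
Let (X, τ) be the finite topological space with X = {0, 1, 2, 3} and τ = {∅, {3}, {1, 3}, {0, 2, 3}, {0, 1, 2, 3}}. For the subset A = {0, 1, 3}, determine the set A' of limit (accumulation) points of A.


A' = {0, 1, 2}

For each x ∈ X, list the open sets U ∈ τ with x ∈ U, then check whether U ∩ (A ∖ {x}) ≠ ∅ for every such U.
  x = 0: opens ∋ x are {0, 2, 3}, {0, 1, 2, 3}; each meets A ∖ {0}, so x IS a limit point.
  x = 1: opens ∋ x are {1, 3}, {0, 1, 2, 3}; each meets A ∖ {1}, so x IS a limit point.
  x = 2: opens ∋ x are {0, 2, 3}, {0, 1, 2, 3}; each meets A ∖ {2}, so x IS a limit point.
  x = 3: open {3} ∋ x has {3} ∩ (A ∖ {3}) = ∅, so x is NOT a limit point.
Collecting: A' = {0, 1, 2}.


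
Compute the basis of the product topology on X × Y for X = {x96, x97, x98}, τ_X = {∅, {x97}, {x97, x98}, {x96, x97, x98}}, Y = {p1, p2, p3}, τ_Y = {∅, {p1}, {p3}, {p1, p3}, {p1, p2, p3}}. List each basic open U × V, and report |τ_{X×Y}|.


Basis B = {∅ × ∅, {x97} × {p1}, {x97} × {p3}, {x97} × {p1, p3}, {x97, x98} × {p1}, {x97, x98} × {p3}, {x96, x97, x98} × {p1}, {x96, x97, x98} × {p3}, {x97} × {p1, p2, p3}, {x97, x98} × {p1, p3}, {x96, x97, x98} × {p1, p3}, {x97, x98} × {p1, p2, p3}, {x96, x97, x98} × {p1, p2, p3}}; |τ_{X×Y}| = 30.

Enumerate products U × V with U ∈ τ_X, V ∈ τ_Y (deduplicated):
  ∅ × ∅ = {} (∅)
  {x97} × {p1} = {(x97,p1)}
  {x97} × {p3} = {(x97,p3)}
  {x97} × {p1, p3} = {(x97,p1), (x97,p3)}
  {x97, x98} × {p1} = {(x97,p1), (x98,p1)}
  {x97, x98} × {p3} = {(x97,p3), (x98,p3)}
  {x96, x97, x98} × {p1} = {(x96,p1), (x97,p1), (x98,p1)}
  {x96, x97, x98} × {p3} = {(x96,p3), (x97,p3), (x98,p3)}
  {x97} × {p1, p2, p3} = {(x97,p1), (x97,p2), (x97,p3)}
  {x97, x98} × {p1, p3} = {(x97,p1), (x97,p3), (x98,p1), (x98,p3)}
  {x96, x97, x98} × {p1, p3} = {(x96,p1), (x96,p3), (x97,p1), (x97,p3), (x98,p1), (x98,p3)}
  {x97, x98} × {p1, p2, p3} = {(x97,p1), (x97,p2), (x97,p3), (x98,p1), (x98,p2), (x98,p3)}
  {x96, x97, x98} × {p1, p2, p3} = {(x96,p1), (x96,p2), (x96,p3), (x97,p1), (x97,p2), (x97,p3), (x98,p1), (x98,p2), (x98,p3)}
These 13 distinct sets form the basis B.
Close under arbitrary unions to get τ_{X×Y}; counting gives |τ_{X×Y}| = 30.


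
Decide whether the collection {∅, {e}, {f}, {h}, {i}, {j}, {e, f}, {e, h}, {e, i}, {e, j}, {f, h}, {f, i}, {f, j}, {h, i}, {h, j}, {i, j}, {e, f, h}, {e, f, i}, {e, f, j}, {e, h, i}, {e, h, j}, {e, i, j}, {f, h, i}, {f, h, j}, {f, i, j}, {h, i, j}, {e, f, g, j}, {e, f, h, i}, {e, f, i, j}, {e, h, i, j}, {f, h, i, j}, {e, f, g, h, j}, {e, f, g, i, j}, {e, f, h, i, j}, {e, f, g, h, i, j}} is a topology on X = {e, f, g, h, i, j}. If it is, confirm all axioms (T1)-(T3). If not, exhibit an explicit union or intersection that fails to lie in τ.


τ is NOT a topology on X.

Axiom (T1): ∅ ∈ τ? Yes; X ∈ τ? Yes.
Axiom (T2/T3): check pairwise unions and intersections of members of τ.
Counterexample for (T2): {e} ∪ {f, h, j} = {e, f, h, j} ∉ τ. Therefore τ is NOT a topology.


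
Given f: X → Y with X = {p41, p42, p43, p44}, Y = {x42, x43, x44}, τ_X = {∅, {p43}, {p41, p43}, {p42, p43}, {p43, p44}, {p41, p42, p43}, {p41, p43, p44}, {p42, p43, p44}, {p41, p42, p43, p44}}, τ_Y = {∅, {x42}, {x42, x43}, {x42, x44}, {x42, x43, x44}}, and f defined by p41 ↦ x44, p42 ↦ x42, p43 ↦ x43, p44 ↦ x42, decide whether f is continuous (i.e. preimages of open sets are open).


f is NOT continuous.

Compute f^{-1}(U) for each U ∈ τ_Y:
  U = ∅: f^{-1}(U) = ∅ ∈ τ_X ✓.
  U = {x42}: f^{-1}(U) = {p42, p44} ∉ τ_X ✗.
  U = {x42, x43}: f^{-1}(U) = {p42, p43, p44} ∈ τ_X ✓.
  U = {x42, x44}: f^{-1}(U) = {p41, p42, p44} ∉ τ_X ✗.
  U = {x42, x43, x44}: f^{-1}(U) = {p41, p42, p43, p44} ∈ τ_X ✓.
Found U = {x42} with f^{-1}(U) = {p42, p44} not in τ_X. Therefore f is NOT continuous.


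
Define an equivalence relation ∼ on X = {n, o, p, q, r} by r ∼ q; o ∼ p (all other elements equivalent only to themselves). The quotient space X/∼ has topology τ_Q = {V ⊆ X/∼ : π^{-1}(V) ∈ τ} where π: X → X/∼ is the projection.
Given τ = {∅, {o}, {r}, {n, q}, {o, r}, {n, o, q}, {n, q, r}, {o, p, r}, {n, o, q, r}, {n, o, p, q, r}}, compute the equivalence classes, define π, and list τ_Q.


X/∼ = {[n], [o=p], [q=r]}; |τ_Q| = 3.

Equivalence classes: [n], [o=p], [q=r].
Quotient map π: X → X/∼ sends n ↦ [n], o ↦ [o=p], p ↦ [o=p], q ↦ [q=r], r ↦ [q=r].
For each subset V ⊆ X/∼, compute π^{-1}(V) ⊆ X and check whether π^{-1}(V) ∈ τ. V is open in τ_Q iff π^{-1}(V) ∈ τ.
  V = {}: π^{-1}(V) = ∅ ∈ τ ✓.
  V = {[n]}: π^{-1}(V) = {n} ∉ τ ✗.
  V = {[o=p]}: π^{-1}(V) = {o, p} ∉ τ ✗.
  V = {[n], [o=p]}: π^{-1}(V) = {n, o, p} ∉ τ ✗.
  V = {[q=r]}: π^{-1}(V) = {q, r} ∉ τ ✗.
  V = {[n], [q=r]}: π^{-1}(V) = {n, q, r} ∈ τ ✓.
  V = {[o=p], [q=r]}: π^{-1}(V) = {o, p, q, r} ∉ τ ✗.
  V = {[n], [o=p], [q=r]}: π^{-1}(V) = {n, o, p, q, r} ∈ τ ✓.
Open sets in the quotient: τ_Q = {{}, {[n], [q=r]}, {[n], [o=p], [q=r]}} (3 elements).


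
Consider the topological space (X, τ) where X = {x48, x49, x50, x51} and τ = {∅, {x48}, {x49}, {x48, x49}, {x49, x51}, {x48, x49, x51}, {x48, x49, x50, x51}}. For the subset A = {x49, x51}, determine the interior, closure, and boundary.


int(A) = {x49, x51}, cl(A) = {x49, x50, x51}, ∂A = {x50}.

Closed sets in (X, τ) are complements of opens:
  closed(X, τ) = {∅, {x50}, {x48, x50}, {x50, x51}, {x48, x50, x51}, {x49, x50, x51}, {x48, x49, x50, x51}}.
int(A) = ⋃ {U ∈ τ : U ⊆ A}. Opens contained in A: ∅, {x49}, {x49, x51}.
Taking the union of these: int(A) = {x49, x51}.
cl(A) = ⋂ {C closed : A ⊆ C}. Closed sets containing A: {x49, x50, x51}, {x48, x49, x50, x51}.
Intersecting these: cl(A) = {x49, x50, x51}.
∂A = cl(A) ∖ int(A) = {x49, x50, x51} ∖ {x49, x51} = {x50}.


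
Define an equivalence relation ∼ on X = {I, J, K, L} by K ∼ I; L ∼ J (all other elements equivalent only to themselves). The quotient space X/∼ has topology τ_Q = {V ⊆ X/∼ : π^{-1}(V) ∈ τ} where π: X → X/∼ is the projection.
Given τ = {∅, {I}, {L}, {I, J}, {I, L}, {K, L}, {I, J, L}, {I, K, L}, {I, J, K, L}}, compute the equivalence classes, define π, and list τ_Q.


X/∼ = {[I=K], [J=L]}; |τ_Q| = 2.

Equivalence classes: [I=K], [J=L].
Quotient map π: X → X/∼ sends I ↦ [I=K], J ↦ [J=L], K ↦ [I=K], L ↦ [J=L].
For each subset V ⊆ X/∼, compute π^{-1}(V) ⊆ X and check whether π^{-1}(V) ∈ τ. V is open in τ_Q iff π^{-1}(V) ∈ τ.
  V = {}: π^{-1}(V) = ∅ ∈ τ ✓.
  V = {[I=K]}: π^{-1}(V) = {I, K} ∉ τ ✗.
  V = {[J=L]}: π^{-1}(V) = {J, L} ∉ τ ✗.
  V = {[I=K], [J=L]}: π^{-1}(V) = {I, J, K, L} ∈ τ ✓.
Open sets in the quotient: τ_Q = {{}, {[I=K], [J=L]}} (2 elements).


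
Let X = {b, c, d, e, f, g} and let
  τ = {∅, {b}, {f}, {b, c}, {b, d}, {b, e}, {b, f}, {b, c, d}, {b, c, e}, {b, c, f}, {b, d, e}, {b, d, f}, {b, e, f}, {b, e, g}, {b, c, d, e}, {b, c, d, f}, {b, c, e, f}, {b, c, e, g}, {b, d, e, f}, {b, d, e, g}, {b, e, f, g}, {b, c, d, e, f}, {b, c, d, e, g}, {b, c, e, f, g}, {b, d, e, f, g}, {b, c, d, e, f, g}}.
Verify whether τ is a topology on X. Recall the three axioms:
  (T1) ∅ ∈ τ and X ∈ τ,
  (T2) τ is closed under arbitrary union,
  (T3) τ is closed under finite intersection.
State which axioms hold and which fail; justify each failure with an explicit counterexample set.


τ IS a topology on X.

Axiom (T1): ∅ ∈ τ? Yes; X ∈ τ? Yes.
Axiom (T2/T3): check pairwise unions and intersections of members of τ.
All pairwise intersections and unions checked — each lies in τ. Therefore τ satisfies (T1), (T2), (T3): it IS a topology on X.


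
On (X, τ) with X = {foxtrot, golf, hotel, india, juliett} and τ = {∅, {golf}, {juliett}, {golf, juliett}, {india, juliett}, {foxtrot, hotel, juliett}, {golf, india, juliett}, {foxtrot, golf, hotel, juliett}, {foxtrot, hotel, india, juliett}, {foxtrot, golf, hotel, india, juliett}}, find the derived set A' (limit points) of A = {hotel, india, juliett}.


A' = {foxtrot, hotel, india}

For each x ∈ X, list the open sets U ∈ τ with x ∈ U, then check whether U ∩ (A ∖ {x}) ≠ ∅ for every such U.
  x = foxtrot: opens ∋ x are {foxtrot, hotel, juliett}, {foxtrot, golf, hotel, juliett}, {foxtrot, hotel, india, juliett}, {foxtrot, golf, hotel, india, juliett}; each meets A ∖ {foxtrot}, so x IS a limit point.
  x = golf: open {golf} ∋ x has {golf} ∩ (A ∖ {golf}) = ∅, so x is NOT a limit point.
  x = hotel: opens ∋ x are {foxtrot, hotel, juliett}, {foxtrot, golf, hotel, juliett}, {foxtrot, hotel, india, juliett}, {foxtrot, golf, hotel, india, juliett}; each meets A ∖ {hotel}, so x IS a limit point.
  x = india: opens ∋ x are {india, juliett}, {golf, india, juliett}, {foxtrot, hotel, india, juliett}, {foxtrot, golf, hotel, india, juliett}; each meets A ∖ {india}, so x IS a limit point.
  x = juliett: open {juliett} ∋ x has {juliett} ∩ (A ∖ {juliett}) = ∅, so x is NOT a limit point.
Collecting: A' = {foxtrot, hotel, india}.


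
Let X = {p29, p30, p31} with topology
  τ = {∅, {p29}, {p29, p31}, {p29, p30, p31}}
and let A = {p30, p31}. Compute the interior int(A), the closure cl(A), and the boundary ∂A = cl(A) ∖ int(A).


int(A) = ∅, cl(A) = {p30, p31}, ∂A = {p30, p31}.

Closed sets in (X, τ) are complements of opens:
  closed(X, τ) = {∅, {p30}, {p30, p31}, {p29, p30, p31}}.
int(A) = ⋃ {U ∈ τ : U ⊆ A}. Opens contained in A: ∅.
Taking the union of these: int(A) = ∅.
cl(A) = ⋂ {C closed : A ⊆ C}. Closed sets containing A: {p30, p31}, {p29, p30, p31}.
Intersecting these: cl(A) = {p30, p31}.
∂A = cl(A) ∖ int(A) = {p30, p31} ∖ ∅ = {p30, p31}.


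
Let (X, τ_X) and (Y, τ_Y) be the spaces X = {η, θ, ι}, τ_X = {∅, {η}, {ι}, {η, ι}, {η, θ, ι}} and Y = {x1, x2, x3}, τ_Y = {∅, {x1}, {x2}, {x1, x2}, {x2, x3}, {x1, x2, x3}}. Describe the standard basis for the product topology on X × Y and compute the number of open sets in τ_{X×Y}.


Basis B = {∅ × ∅, {η} × {x1}, {η} × {x2}, {ι} × {x1}, {ι} × {x2}, {η} × {x1, x2}, {η, ι} × {x1}, {η} × {x2, x3}, {η, ι} × {x2}, {ι} × {x1, x2}, {ι} × {x2, x3}, {η} × {x1, x2, x3}, {η, θ, ι} × {x1}, {η, θ, ι} × {x2}, {ι} × {x1, x2, x3}, {η, ι} × {x1, x2}, {η, ι} × {x2, x3}, {η, ι} × {x1, x2, x3}, {η, θ, ι} × {x1, x2}, {η, θ, ι} × {x2, x3}, {η, θ, ι} × {x1, x2, x3}}; |τ_{X×Y}| = 70.

Enumerate products U × V with U ∈ τ_X, V ∈ τ_Y (deduplicated):
  ∅ × ∅ = {} (∅)
  {η} × {x1} = {(η,x1)}
  {η} × {x2} = {(η,x2)}
  {ι} × {x1} = {(ι,x1)}
  {ι} × {x2} = {(ι,x2)}
  {η} × {x1, x2} = {(η,x1), (η,x2)}
  {η, ι} × {x1} = {(η,x1), (ι,x1)}
  {η} × {x2, x3} = {(η,x2), (η,x3)}
  {η, ι} × {x2} = {(η,x2), (ι,x2)}
  {ι} × {x1, x2} = {(ι,x1), (ι,x2)}
  {ι} × {x2, x3} = {(ι,x2), (ι,x3)}
  {η} × {x1, x2, x3} = {(η,x1), (η,x2), (η,x3)}
  {η, θ, ι} × {x1} = {(η,x1), (θ,x1), (ι,x1)}
  {η, θ, ι} × {x2} = {(η,x2), (θ,x2), (ι,x2)}
  {ι} × {x1, x2, x3} = {(ι,x1), (ι,x2), (ι,x3)}
  {η, ι} × {x1, x2} = {(η,x1), (η,x2), (ι,x1), (ι,x2)}
  {η, ι} × {x2, x3} = {(η,x2), (η,x3), (ι,x2), (ι,x3)}
  {η, ι} × {x1, x2, x3} = {(η,x1), (η,x2), (η,x3), (ι,x1), (ι,x2), (ι,x3)}
  {η, θ, ι} × {x1, x2} = {(η,x1), (η,x2), (θ,x1), (θ,x2), (ι,x1), (ι,x2)}
  {η, θ, ι} × {x2, x3} = {(η,x2), (η,x3), (θ,x2), (θ,x3), (ι,x2), (ι,x3)}
  {η, θ, ι} × {x1, x2, x3} = {(η,x1), (η,x2), (η,x3), (θ,x1), (θ,x2), (θ,x3), (ι,x1), (ι,x2), (ι,x3)}
These 21 distinct sets form the basis B.
Close under arbitrary unions to get τ_{X×Y}; counting gives |τ_{X×Y}| = 70.


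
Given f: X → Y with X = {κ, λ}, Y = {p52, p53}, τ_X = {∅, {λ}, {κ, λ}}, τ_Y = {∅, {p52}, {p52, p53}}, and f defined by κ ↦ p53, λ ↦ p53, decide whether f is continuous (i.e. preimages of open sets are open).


f IS continuous.

Compute f^{-1}(U) for each U ∈ τ_Y:
  U = ∅: f^{-1}(U) = ∅ ∈ τ_X ✓.
  U = {p52}: f^{-1}(U) = ∅ ∈ τ_X ✓.
  U = {p52, p53}: f^{-1}(U) = {κ, λ} ∈ τ_X ✓.
Every preimage lies in τ_X, so f IS continuous.


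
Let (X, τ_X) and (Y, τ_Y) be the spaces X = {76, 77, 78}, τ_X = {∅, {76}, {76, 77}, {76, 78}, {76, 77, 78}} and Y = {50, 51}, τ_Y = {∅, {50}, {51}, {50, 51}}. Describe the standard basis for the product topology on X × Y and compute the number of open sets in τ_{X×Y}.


Basis B = {∅ × ∅, {76} × {50}, {76} × {51}, {76} × {50, 51}, {76, 77} × {50}, {76, 78} × {50}, {76, 77} × {51}, {76, 78} × {51}, {76, 77, 78} × {50}, {76, 77, 78} × {51}, {76, 77} × {50, 51}, {76, 78} × {50, 51}, {76, 77, 78} × {50, 51}}; |τ_{X×Y}| = 25.

Enumerate products U × V with U ∈ τ_X, V ∈ τ_Y (deduplicated):
  ∅ × ∅ = {} (∅)
  {76} × {50} = {(76,50)}
  {76} × {51} = {(76,51)}
  {76} × {50, 51} = {(76,50), (76,51)}
  {76, 77} × {50} = {(76,50), (77,50)}
  {76, 78} × {50} = {(76,50), (78,50)}
  {76, 77} × {51} = {(76,51), (77,51)}
  {76, 78} × {51} = {(76,51), (78,51)}
  {76, 77, 78} × {50} = {(76,50), (77,50), (78,50)}
  {76, 77, 78} × {51} = {(76,51), (77,51), (78,51)}
  {76, 77} × {50, 51} = {(76,50), (76,51), (77,50), (77,51)}
  {76, 78} × {50, 51} = {(76,50), (76,51), (78,50), (78,51)}
  {76, 77, 78} × {50, 51} = {(76,50), (76,51), (77,50), (77,51), (78,50), (78,51)}
These 13 distinct sets form the basis B.
Close under arbitrary unions to get τ_{X×Y}; counting gives |τ_{X×Y}| = 25.


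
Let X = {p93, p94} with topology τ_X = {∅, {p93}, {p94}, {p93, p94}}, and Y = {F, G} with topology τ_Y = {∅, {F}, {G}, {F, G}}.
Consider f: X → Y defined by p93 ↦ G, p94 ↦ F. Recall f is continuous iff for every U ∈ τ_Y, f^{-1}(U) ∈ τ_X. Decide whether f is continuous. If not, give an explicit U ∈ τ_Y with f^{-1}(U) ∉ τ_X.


f IS continuous.

Compute f^{-1}(U) for each U ∈ τ_Y:
  U = ∅: f^{-1}(U) = ∅ ∈ τ_X ✓.
  U = {F}: f^{-1}(U) = {p94} ∈ τ_X ✓.
  U = {G}: f^{-1}(U) = {p93} ∈ τ_X ✓.
  U = {F, G}: f^{-1}(U) = {p93, p94} ∈ τ_X ✓.
Every preimage lies in τ_X, so f IS continuous.


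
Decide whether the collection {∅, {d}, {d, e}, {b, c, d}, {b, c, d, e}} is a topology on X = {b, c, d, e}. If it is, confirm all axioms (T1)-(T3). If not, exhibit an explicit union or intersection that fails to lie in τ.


τ IS a topology on X.

Axiom (T1): ∅ ∈ τ? Yes; X ∈ τ? Yes.
Axiom (T2/T3): check pairwise unions and intersections of members of τ.
All pairwise intersections and unions checked — each lies in τ. Therefore τ satisfies (T1), (T2), (T3): it IS a topology on X.


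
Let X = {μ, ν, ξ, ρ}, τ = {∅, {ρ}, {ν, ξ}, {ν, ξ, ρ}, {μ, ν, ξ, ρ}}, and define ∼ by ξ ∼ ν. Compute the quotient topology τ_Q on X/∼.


X/∼ = {[μ], [ν=ξ], [ρ]}; |τ_Q| = 5.

Equivalence classes: [μ], [ν=ξ], [ρ].
Quotient map π: X → X/∼ sends μ ↦ [μ], ν ↦ [ν=ξ], ξ ↦ [ν=ξ], ρ ↦ [ρ].
For each subset V ⊆ X/∼, compute π^{-1}(V) ⊆ X and check whether π^{-1}(V) ∈ τ. V is open in τ_Q iff π^{-1}(V) ∈ τ.
  V = {}: π^{-1}(V) = ∅ ∈ τ ✓.
  V = {[μ]}: π^{-1}(V) = {μ} ∉ τ ✗.
  V = {[ν=ξ]}: π^{-1}(V) = {ν, ξ} ∈ τ ✓.
  V = {[μ], [ν=ξ]}: π^{-1}(V) = {μ, ν, ξ} ∉ τ ✗.
  V = {[ρ]}: π^{-1}(V) = {ρ} ∈ τ ✓.
  V = {[μ], [ρ]}: π^{-1}(V) = {μ, ρ} ∉ τ ✗.
  V = {[ν=ξ], [ρ]}: π^{-1}(V) = {ν, ξ, ρ} ∈ τ ✓.
  V = {[μ], [ν=ξ], [ρ]}: π^{-1}(V) = {μ, ν, ξ, ρ} ∈ τ ✓.
Open sets in the quotient: τ_Q = {{}, {[ν=ξ]}, {[ρ]}, {[ν=ξ], [ρ]}, {[μ], [ν=ξ], [ρ]}} (5 elements).


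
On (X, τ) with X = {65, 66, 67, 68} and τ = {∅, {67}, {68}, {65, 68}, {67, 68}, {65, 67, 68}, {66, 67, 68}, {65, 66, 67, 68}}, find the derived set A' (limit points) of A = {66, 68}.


A' = {65, 66}

For each x ∈ X, list the open sets U ∈ τ with x ∈ U, then check whether U ∩ (A ∖ {x}) ≠ ∅ for every such U.
  x = 65: opens ∋ x are {65, 68}, {65, 67, 68}, {65, 66, 67, 68}; each meets A ∖ {65}, so x IS a limit point.
  x = 66: opens ∋ x are {66, 67, 68}, {65, 66, 67, 68}; each meets A ∖ {66}, so x IS a limit point.
  x = 67: open {67} ∋ x has {67} ∩ (A ∖ {67}) = ∅, so x is NOT a limit point.
  x = 68: open {68} ∋ x has {68} ∩ (A ∖ {68}) = ∅, so x is NOT a limit point.
Collecting: A' = {65, 66}.


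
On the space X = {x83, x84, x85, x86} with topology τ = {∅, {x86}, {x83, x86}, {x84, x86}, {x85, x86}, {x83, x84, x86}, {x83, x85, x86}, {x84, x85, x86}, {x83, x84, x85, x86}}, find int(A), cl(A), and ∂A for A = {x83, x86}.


int(A) = {x83, x86}, cl(A) = {x83, x84, x85, x86}, ∂A = {x84, x85}.

Closed sets in (X, τ) are complements of opens:
  closed(X, τ) = {∅, {x83}, {x84}, {x85}, {x83, x84}, {x83, x85}, {x84, x85}, {x83, x84, x85}, {x83, x84, x85, x86}}.
int(A) = ⋃ {U ∈ τ : U ⊆ A}. Opens contained in A: ∅, {x86}, {x83, x86}.
Taking the union of these: int(A) = {x83, x86}.
cl(A) = ⋂ {C closed : A ⊆ C}. Closed sets containing A: {x83, x84, x85, x86}.
Intersecting these: cl(A) = {x83, x84, x85, x86}.
∂A = cl(A) ∖ int(A) = {x83, x84, x85, x86} ∖ {x83, x86} = {x84, x85}.


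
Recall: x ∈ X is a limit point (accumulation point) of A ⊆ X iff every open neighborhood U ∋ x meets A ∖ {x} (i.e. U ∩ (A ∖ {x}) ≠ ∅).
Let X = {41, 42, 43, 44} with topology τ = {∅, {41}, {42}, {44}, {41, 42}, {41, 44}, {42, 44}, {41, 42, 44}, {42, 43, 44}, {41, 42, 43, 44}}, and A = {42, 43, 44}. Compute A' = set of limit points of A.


A' = {43}

For each x ∈ X, list the open sets U ∈ τ with x ∈ U, then check whether U ∩ (A ∖ {x}) ≠ ∅ for every such U.
  x = 41: open {41} ∋ x has {41} ∩ (A ∖ {41}) = ∅, so x is NOT a limit point.
  x = 42: open {42} ∋ x has {42} ∩ (A ∖ {42}) = ∅, so x is NOT a limit point.
  x = 43: opens ∋ x are {42, 43, 44}, {41, 42, 43, 44}; each meets A ∖ {43}, so x IS a limit point.
  x = 44: open {44} ∋ x has {44} ∩ (A ∖ {44}) = ∅, so x is NOT a limit point.
Collecting: A' = {43}.


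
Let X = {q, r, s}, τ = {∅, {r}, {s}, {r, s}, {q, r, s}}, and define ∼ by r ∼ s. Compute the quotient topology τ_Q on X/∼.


X/∼ = {[q], [r=s]}; |τ_Q| = 3.

Equivalence classes: [q], [r=s].
Quotient map π: X → X/∼ sends q ↦ [q], r ↦ [r=s], s ↦ [r=s].
For each subset V ⊆ X/∼, compute π^{-1}(V) ⊆ X and check whether π^{-1}(V) ∈ τ. V is open in τ_Q iff π^{-1}(V) ∈ τ.
  V = {}: π^{-1}(V) = ∅ ∈ τ ✓.
  V = {[q]}: π^{-1}(V) = {q} ∉ τ ✗.
  V = {[r=s]}: π^{-1}(V) = {r, s} ∈ τ ✓.
  V = {[q], [r=s]}: π^{-1}(V) = {q, r, s} ∈ τ ✓.
Open sets in the quotient: τ_Q = {{}, {[r=s]}, {[q], [r=s]}} (3 elements).


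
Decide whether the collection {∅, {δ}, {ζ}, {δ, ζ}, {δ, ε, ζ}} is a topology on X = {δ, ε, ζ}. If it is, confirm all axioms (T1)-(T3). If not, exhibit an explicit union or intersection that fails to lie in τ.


τ IS a topology on X.

Axiom (T1): ∅ ∈ τ? Yes; X ∈ τ? Yes.
Axiom (T2/T3): check pairwise unions and intersections of members of τ.
All pairwise intersections and unions checked — each lies in τ. Therefore τ satisfies (T1), (T2), (T3): it IS a topology on X.


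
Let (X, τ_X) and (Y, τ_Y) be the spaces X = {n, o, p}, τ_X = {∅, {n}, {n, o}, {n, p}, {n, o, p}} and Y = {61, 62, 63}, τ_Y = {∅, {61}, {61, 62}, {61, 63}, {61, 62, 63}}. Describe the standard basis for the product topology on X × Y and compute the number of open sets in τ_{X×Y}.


Basis B = {∅ × ∅, {n} × {61}, {n} × {61, 62}, {n} × {61, 63}, {n, o} × {61}, {n, p} × {61}, {n} × {61, 62, 63}, {n, o, p} × {61}, {n, o} × {61, 62}, {n, p} × {61, 62}, {n, o} × {61, 63}, {n, p} × {61, 63}, {n, o} × {61, 62, 63}, {n, p} × {61, 62, 63}, {n, o, p} × {61, 62}, {n, o, p} × {61, 63}, {n, o, p} × {61, 62, 63}}; |τ_{X×Y}| = 48.

Enumerate products U × V with U ∈ τ_X, V ∈ τ_Y (deduplicated):
  ∅ × ∅ = {} (∅)
  {n} × {61} = {(n,61)}
  {n} × {61, 62} = {(n,61), (n,62)}
  {n} × {61, 63} = {(n,61), (n,63)}
  {n, o} × {61} = {(n,61), (o,61)}
  {n, p} × {61} = {(n,61), (p,61)}
  {n} × {61, 62, 63} = {(n,61), (n,62), (n,63)}
  {n, o, p} × {61} = {(n,61), (o,61), (p,61)}
  {n, o} × {61, 62} = {(n,61), (n,62), (o,61), (o,62)}
  {n, p} × {61, 62} = {(n,61), (n,62), (p,61), (p,62)}
  {n, o} × {61, 63} = {(n,61), (n,63), (o,61), (o,63)}
  {n, p} × {61, 63} = {(n,61), (n,63), (p,61), (p,63)}
  {n, o} × {61, 62, 63} = {(n,61), (n,62), (n,63), (o,61), (o,62), (o,63)}
  {n, p} × {61, 62, 63} = {(n,61), (n,62), (n,63), (p,61), (p,62), (p,63)}
  {n, o, p} × {61, 62} = {(n,61), (n,62), (o,61), (o,62), (p,61), (p,62)}
  {n, o, p} × {61, 63} = {(n,61), (n,63), (o,61), (o,63), (p,61), (p,63)}
  {n, o, p} × {61, 62, 63} = {(n,61), (n,62), (n,63), (o,61), (o,62), (o,63), (p,61), (p,62), (p,63)}
These 17 distinct sets form the basis B.
Close under arbitrary unions to get τ_{X×Y}; counting gives |τ_{X×Y}| = 48.


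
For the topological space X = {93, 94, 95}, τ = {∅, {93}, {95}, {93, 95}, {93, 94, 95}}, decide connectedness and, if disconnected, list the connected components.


(X, τ) is connected.

Find clopen sets (U ∈ τ with X ∖ U ∈ τ):
  U = ∅, X ∖ U = {93, 94, 95} — both open, so U is clopen.
  U = {93, 94, 95}, X ∖ U = ∅ — both open, so U is clopen.
Only trivial clopens (∅ and X) exist, so (X, τ) is connected.
Compute connected components by grouping points that agree on all clopens:
  component: {93, 94, 95}


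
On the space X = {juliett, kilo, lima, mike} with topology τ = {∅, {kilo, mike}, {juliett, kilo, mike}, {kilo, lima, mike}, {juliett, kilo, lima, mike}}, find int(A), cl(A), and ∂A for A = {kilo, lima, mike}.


int(A) = {kilo, lima, mike}, cl(A) = {juliett, kilo, lima, mike}, ∂A = {juliett}.

Closed sets in (X, τ) are complements of opens:
  closed(X, τ) = {∅, {juliett}, {lima}, {juliett, lima}, {juliett, kilo, lima, mike}}.
int(A) = ⋃ {U ∈ τ : U ⊆ A}. Opens contained in A: ∅, {kilo, mike}, {kilo, lima, mike}.
Taking the union of these: int(A) = {kilo, lima, mike}.
cl(A) = ⋂ {C closed : A ⊆ C}. Closed sets containing A: {juliett, kilo, lima, mike}.
Intersecting these: cl(A) = {juliett, kilo, lima, mike}.
∂A = cl(A) ∖ int(A) = {juliett, kilo, lima, mike} ∖ {kilo, lima, mike} = {juliett}.


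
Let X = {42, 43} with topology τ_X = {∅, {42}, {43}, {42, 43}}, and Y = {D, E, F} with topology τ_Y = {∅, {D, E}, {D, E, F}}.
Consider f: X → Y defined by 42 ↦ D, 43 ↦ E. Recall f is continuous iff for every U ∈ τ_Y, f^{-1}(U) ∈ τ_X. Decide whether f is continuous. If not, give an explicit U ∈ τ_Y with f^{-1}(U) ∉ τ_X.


f IS continuous.

Compute f^{-1}(U) for each U ∈ τ_Y:
  U = ∅: f^{-1}(U) = ∅ ∈ τ_X ✓.
  U = {D, E}: f^{-1}(U) = {42, 43} ∈ τ_X ✓.
  U = {D, E, F}: f^{-1}(U) = {42, 43} ∈ τ_X ✓.
Every preimage lies in τ_X, so f IS continuous.


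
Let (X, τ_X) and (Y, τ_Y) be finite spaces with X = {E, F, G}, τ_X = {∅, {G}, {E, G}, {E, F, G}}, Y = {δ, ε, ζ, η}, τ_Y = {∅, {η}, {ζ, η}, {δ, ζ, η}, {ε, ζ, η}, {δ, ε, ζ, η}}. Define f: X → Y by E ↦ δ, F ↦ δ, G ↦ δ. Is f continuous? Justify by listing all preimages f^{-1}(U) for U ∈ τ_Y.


f IS continuous.

Compute f^{-1}(U) for each U ∈ τ_Y:
  U = ∅: f^{-1}(U) = ∅ ∈ τ_X ✓.
  U = {η}: f^{-1}(U) = ∅ ∈ τ_X ✓.
  U = {ζ, η}: f^{-1}(U) = ∅ ∈ τ_X ✓.
  U = {δ, ζ, η}: f^{-1}(U) = {E, F, G} ∈ τ_X ✓.
  U = {ε, ζ, η}: f^{-1}(U) = ∅ ∈ τ_X ✓.
  U = {δ, ε, ζ, η}: f^{-1}(U) = {E, F, G} ∈ τ_X ✓.
Every preimage lies in τ_X, so f IS continuous.


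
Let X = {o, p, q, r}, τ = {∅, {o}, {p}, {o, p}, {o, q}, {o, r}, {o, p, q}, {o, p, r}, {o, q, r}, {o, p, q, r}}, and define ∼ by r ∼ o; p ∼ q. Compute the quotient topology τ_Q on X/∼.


X/∼ = {[o=r], [p=q]}; |τ_Q| = 3.

Equivalence classes: [o=r], [p=q].
Quotient map π: X → X/∼ sends o ↦ [o=r], p ↦ [p=q], q ↦ [p=q], r ↦ [o=r].
For each subset V ⊆ X/∼, compute π^{-1}(V) ⊆ X and check whether π^{-1}(V) ∈ τ. V is open in τ_Q iff π^{-1}(V) ∈ τ.
  V = {}: π^{-1}(V) = ∅ ∈ τ ✓.
  V = {[o=r]}: π^{-1}(V) = {o, r} ∈ τ ✓.
  V = {[p=q]}: π^{-1}(V) = {p, q} ∉ τ ✗.
  V = {[o=r], [p=q]}: π^{-1}(V) = {o, p, q, r} ∈ τ ✓.
Open sets in the quotient: τ_Q = {{}, {[o=r]}, {[o=r], [p=q]}} (3 elements).


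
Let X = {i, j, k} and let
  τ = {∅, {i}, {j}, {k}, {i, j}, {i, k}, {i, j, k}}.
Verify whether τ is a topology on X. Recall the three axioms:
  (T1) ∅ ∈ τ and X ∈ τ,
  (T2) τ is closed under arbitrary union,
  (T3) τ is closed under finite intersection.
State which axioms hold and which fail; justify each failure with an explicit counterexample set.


τ is NOT a topology on X.

Axiom (T1): ∅ ∈ τ? Yes; X ∈ τ? Yes.
Axiom (T2/T3): check pairwise unions and intersections of members of τ.
Counterexample for (T2): {j} ∪ {k} = {j, k} ∉ τ. Therefore τ is NOT a topology.


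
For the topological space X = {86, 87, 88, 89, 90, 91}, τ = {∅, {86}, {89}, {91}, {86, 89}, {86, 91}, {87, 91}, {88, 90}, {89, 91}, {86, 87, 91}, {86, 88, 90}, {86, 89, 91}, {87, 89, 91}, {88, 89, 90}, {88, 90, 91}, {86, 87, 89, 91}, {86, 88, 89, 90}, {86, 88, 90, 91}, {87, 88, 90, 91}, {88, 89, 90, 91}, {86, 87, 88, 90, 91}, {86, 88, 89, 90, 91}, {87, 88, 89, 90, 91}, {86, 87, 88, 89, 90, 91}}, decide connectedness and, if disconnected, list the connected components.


(X, τ) is disconnected; components = [{86}, {89}, {87, 91}, {88, 90}].

Find clopen sets (U ∈ τ with X ∖ U ∈ τ):
  U = ∅, X ∖ U = {86, 87, 88, 89, 90, 91} — both open, so U is clopen.
  U = {86}, X ∖ U = {87, 88, 89, 90, 91} — both open, so U is clopen.
  U = {89}, X ∖ U = {86, 87, 88, 90, 91} — both open, so U is clopen.
  U = {86, 89}, X ∖ U = {87, 88, 90, 91} — both open, so U is clopen.
  U = {87, 91}, X ∖ U = {86, 88, 89, 90} — both open, so U is clopen.
  U = {88, 90}, X ∖ U = {86, 87, 89, 91} — both open, so U is clopen.
  U = {86, 87, 91}, X ∖ U = {88, 89, 90} — both open, so U is clopen.
  U = {86, 88, 90}, X ∖ U = {87, 89, 91} — both open, so U is clopen.
  U = {87, 89, 91}, X ∖ U = {86, 88, 90} — both open, so U is clopen.
  U = {88, 89, 90}, X ∖ U = {86, 87, 91} — both open, so U is clopen.
  U = {86, 87, 89, 91}, X ∖ U = {88, 90} — both open, so U is clopen.
  U = {86, 88, 89, 90}, X ∖ U = {87, 91} — both open, so U is clopen.
  U = {87, 88, 90, 91}, X ∖ U = {86, 89} — both open, so U is clopen.
  U = {86, 87, 88, 90, 91}, X ∖ U = {89} — both open, so U is clopen.
  U = {87, 88, 89, 90, 91}, X ∖ U = {86} — both open, so U is clopen.
  U = {86, 87, 88, 89, 90, 91}, X ∖ U = ∅ — both open, so U is clopen.
Nontrivial clopen(s) exist: e.g. {86}. So (X, τ) is disconnected.
Compute connected components by grouping points that agree on all clopens:
  component: {86}
  component: {89}
  component: {87, 91}
  component: {88, 90}


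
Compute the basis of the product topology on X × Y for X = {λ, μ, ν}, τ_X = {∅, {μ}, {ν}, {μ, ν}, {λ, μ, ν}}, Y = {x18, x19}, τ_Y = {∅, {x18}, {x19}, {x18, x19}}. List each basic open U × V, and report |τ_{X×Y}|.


Basis B = {∅ × ∅, {μ} × {x18}, {μ} × {x19}, {ν} × {x18}, {ν} × {x19}, {μ} × {x18, x19}, {μ, ν} × {x18}, {μ, ν} × {x19}, {ν} × {x18, x19}, {λ, μ, ν} × {x18}, {λ, μ, ν} × {x19}, {μ, ν} × {x18, x19}, {λ, μ, ν} × {x18, x19}}; |τ_{X×Y}| = 25.

Enumerate products U × V with U ∈ τ_X, V ∈ τ_Y (deduplicated):
  ∅ × ∅ = {} (∅)
  {μ} × {x18} = {(μ,x18)}
  {μ} × {x19} = {(μ,x19)}
  {ν} × {x18} = {(ν,x18)}
  {ν} × {x19} = {(ν,x19)}
  {μ} × {x18, x19} = {(μ,x18), (μ,x19)}
  {μ, ν} × {x18} = {(μ,x18), (ν,x18)}
  {μ, ν} × {x19} = {(μ,x19), (ν,x19)}
  {ν} × {x18, x19} = {(ν,x18), (ν,x19)}
  {λ, μ, ν} × {x18} = {(λ,x18), (μ,x18), (ν,x18)}
  {λ, μ, ν} × {x19} = {(λ,x19), (μ,x19), (ν,x19)}
  {μ, ν} × {x18, x19} = {(μ,x18), (μ,x19), (ν,x18), (ν,x19)}
  {λ, μ, ν} × {x18, x19} = {(λ,x18), (λ,x19), (μ,x18), (μ,x19), (ν,x18), (ν,x19)}
These 13 distinct sets form the basis B.
Close under arbitrary unions to get τ_{X×Y}; counting gives |τ_{X×Y}| = 25.


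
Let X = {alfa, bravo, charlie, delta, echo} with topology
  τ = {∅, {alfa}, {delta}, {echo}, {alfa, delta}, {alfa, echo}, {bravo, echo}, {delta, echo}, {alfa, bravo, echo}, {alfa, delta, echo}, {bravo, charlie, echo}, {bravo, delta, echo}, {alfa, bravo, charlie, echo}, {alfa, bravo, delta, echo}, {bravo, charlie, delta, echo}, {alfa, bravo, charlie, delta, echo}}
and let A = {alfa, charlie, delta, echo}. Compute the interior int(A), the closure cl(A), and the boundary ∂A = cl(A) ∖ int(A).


int(A) = {alfa, delta, echo}, cl(A) = {alfa, bravo, charlie, delta, echo}, ∂A = {bravo, charlie}.

Closed sets in (X, τ) are complements of opens:
  closed(X, τ) = {∅, {alfa}, {charlie}, {delta}, {alfa, charlie}, {alfa, delta}, {bravo, charlie}, {charlie, delta}, {alfa, bravo, charlie}, {alfa, charlie, delta}, {bravo, charlie, delta}, {bravo, charlie, echo}, {alfa, bravo, charlie, delta}, {alfa, bravo, charlie, echo}, {bravo, charlie, delta, echo}, {alfa, bravo, charlie, delta, echo}}.
int(A) = ⋃ {U ∈ τ : U ⊆ A}. Opens contained in A: ∅, {alfa}, {delta}, {echo}, {alfa, delta}, {alfa, echo}, {delta, echo}, {alfa, delta, echo}.
Taking the union of these: int(A) = {alfa, delta, echo}.
cl(A) = ⋂ {C closed : A ⊆ C}. Closed sets containing A: {alfa, bravo, charlie, delta, echo}.
Intersecting these: cl(A) = {alfa, bravo, charlie, delta, echo}.
∂A = cl(A) ∖ int(A) = {alfa, bravo, charlie, delta, echo} ∖ {alfa, delta, echo} = {bravo, charlie}.


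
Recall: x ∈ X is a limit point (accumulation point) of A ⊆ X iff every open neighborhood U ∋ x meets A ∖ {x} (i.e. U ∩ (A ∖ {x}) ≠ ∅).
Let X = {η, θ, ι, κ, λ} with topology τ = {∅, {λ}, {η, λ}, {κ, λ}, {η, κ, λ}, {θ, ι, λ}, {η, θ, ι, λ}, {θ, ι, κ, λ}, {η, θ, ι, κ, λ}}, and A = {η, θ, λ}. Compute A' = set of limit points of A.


A' = {η, θ, ι, κ}

For each x ∈ X, list the open sets U ∈ τ with x ∈ U, then check whether U ∩ (A ∖ {x}) ≠ ∅ for every such U.
  x = η: opens ∋ x are {η, λ}, {η, κ, λ}, {η, θ, ι, λ}, {η, θ, ι, κ, λ}; each meets A ∖ {η}, so x IS a limit point.
  x = θ: opens ∋ x are {θ, ι, λ}, {η, θ, ι, λ}, {θ, ι, κ, λ}, {η, θ, ι, κ, λ}; each meets A ∖ {θ}, so x IS a limit point.
  x = ι: opens ∋ x are {θ, ι, λ}, {η, θ, ι, λ}, {θ, ι, κ, λ}, {η, θ, ι, κ, λ}; each meets A ∖ {ι}, so x IS a limit point.
  x = κ: opens ∋ x are {κ, λ}, {η, κ, λ}, {θ, ι, κ, λ}, {η, θ, ι, κ, λ}; each meets A ∖ {κ}, so x IS a limit point.
  x = λ: open {λ} ∋ x has {λ} ∩ (A ∖ {λ}) = ∅, so x is NOT a limit point.
Collecting: A' = {η, θ, ι, κ}.


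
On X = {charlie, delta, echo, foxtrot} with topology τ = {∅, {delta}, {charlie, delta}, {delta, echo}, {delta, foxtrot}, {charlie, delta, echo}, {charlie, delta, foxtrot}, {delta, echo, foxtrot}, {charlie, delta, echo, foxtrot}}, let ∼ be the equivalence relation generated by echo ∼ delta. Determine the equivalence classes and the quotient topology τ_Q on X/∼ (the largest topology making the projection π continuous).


X/∼ = {[charlie], [delta=echo], [foxtrot]}; |τ_Q| = 5.

Equivalence classes: [charlie], [delta=echo], [foxtrot].
Quotient map π: X → X/∼ sends charlie ↦ [charlie], delta ↦ [delta=echo], echo ↦ [delta=echo], foxtrot ↦ [foxtrot].
For each subset V ⊆ X/∼, compute π^{-1}(V) ⊆ X and check whether π^{-1}(V) ∈ τ. V is open in τ_Q iff π^{-1}(V) ∈ τ.
  V = {}: π^{-1}(V) = ∅ ∈ τ ✓.
  V = {[charlie]}: π^{-1}(V) = {charlie} ∉ τ ✗.
  V = {[delta=echo]}: π^{-1}(V) = {delta, echo} ∈ τ ✓.
  V = {[charlie], [delta=echo]}: π^{-1}(V) = {charlie, delta, echo} ∈ τ ✓.
  V = {[foxtrot]}: π^{-1}(V) = {foxtrot} ∉ τ ✗.
  V = {[charlie], [foxtrot]}: π^{-1}(V) = {charlie, foxtrot} ∉ τ ✗.
  V = {[delta=echo], [foxtrot]}: π^{-1}(V) = {delta, echo, foxtrot} ∈ τ ✓.
  V = {[charlie], [delta=echo], [foxtrot]}: π^{-1}(V) = {charlie, delta, echo, foxtrot} ∈ τ ✓.
Open sets in the quotient: τ_Q = {{}, {[delta=echo]}, {[charlie], [delta=echo]}, {[delta=echo], [foxtrot]}, {[charlie], [delta=echo], [foxtrot]}} (5 elements).
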